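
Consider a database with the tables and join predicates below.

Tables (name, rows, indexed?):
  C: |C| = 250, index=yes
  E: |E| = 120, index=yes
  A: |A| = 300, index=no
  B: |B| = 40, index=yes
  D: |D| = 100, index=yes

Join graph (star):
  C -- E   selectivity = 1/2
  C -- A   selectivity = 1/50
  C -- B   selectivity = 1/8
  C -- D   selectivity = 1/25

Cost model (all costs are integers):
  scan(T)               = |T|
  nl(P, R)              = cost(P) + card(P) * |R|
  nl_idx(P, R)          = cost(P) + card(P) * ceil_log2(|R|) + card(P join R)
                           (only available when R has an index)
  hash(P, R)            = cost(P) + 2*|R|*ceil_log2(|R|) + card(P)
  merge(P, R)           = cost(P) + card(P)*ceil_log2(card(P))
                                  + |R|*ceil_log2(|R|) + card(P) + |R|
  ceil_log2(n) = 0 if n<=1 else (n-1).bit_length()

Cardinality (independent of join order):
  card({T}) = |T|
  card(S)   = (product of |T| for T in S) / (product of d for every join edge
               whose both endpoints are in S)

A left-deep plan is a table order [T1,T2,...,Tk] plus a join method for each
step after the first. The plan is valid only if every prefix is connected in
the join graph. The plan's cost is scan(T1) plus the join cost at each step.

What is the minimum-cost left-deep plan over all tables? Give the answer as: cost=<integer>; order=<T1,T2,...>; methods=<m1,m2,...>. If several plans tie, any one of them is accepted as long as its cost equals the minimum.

Selinger DP (subsets sized 1..n):
  {C}: scan cost=250, card=250
  {E}: scan cost=120, card=120
  {A}: scan cost=300, card=300
  {B}: scan cost=40, card=40
  {D}: scan cost=100, card=100
  {CE}: card=15000; try (E,hash)→2180, (C,merge)→3330, (E,merge)→3460, (C,hash)→4240, (C,nl_idx)→16080, (E,nl_idx)→17000 …(+2); best=2180 via (E,hash)
  {AC}: card=1500; try (C,nl_idx)→4200, (C,hash)→4600, (A,merge)→5500, (C,merge)→5550, (A,hash)→5900, (A,nl)→75250 …(+1); best=4200 via (C,nl_idx)
  {BC}: card=1250; try (B,hash)→980, (C,nl_idx)→1610, (C,merge)→2570, (B,merge)→2780, (B,nl_idx)→3000, (C,hash)→4080 …(+2); best=980 via (B,hash)
  {CD}: card=1000; try (D,hash)→1900, (C,nl_idx)→1900, (D,nl_idx)→3000, (C,merge)→3150, (D,merge)→3300, (C,hash)→4200 …(+2); best=1900 via (D,hash)
  {ACE}: card=90000; try (E,hash)→7380, (A,hash)→22580, (E,merge)→23160, (E,nl_idx)→104700, (E,nl)→184200, (A,merge)→230180 …(+1); best=7380 via (E,hash)
  {BCE}: card=75000; try (E,hash)→3910, (E,merge)→16940, (B,hash)→17660, (E,nl_idx)→84730, (E,nl)→150980, (B,nl_idx)→167180 …(+2); best=3910 via (E,hash)
  {CDE}: card=60000; try (E,hash)→4580, (E,merge)→13860, (D,hash)→18580, (E,nl_idx)→68900, (E,nl)→121900, (D,nl_idx)→167180 …(+2); best=4580 via (E,hash)
  {ABC}: card=7500; try (B,hash)→6180, (A,hash)→7630, (A,merge)→18980, (B,nl_idx)→20700, (B,merge)→22480, (B,nl)→64200 …(+1); best=6180 via (B,hash)
  {ACD}: card=6000; try (D,hash)→7100, (A,hash)→8300, (A,merge)→15900, (D,nl_idx)→20700, (D,merge)→23000, (D,nl)→154200 …(+1); best=7100 via (D,hash)
  {BCD}: card=5000; try (B,hash)→3380, (D,hash)→3630, (B,nl_idx)→12900, (B,merge)→13180, (D,nl_idx)→14730, (D,merge)→16780 …(+2); best=3380 via (B,hash)
  {ABCE}: card=450000; try (E,hash)→15360, (A,hash)→84310, (B,hash)→97860, (E,merge)→112140, (E,nl_idx)→508680, (E,nl)→906180 …(+5); best=15360 via (E,hash)
  {ACDE}: card=360000; try (E,hash)→14780, (A,hash)→69980, (E,merge)→92060, (D,hash)→98780, (E,nl_idx)→409100, (E,nl)→727100 …(+5); best=14780 via (E,hash)
  {BCDE}: card=300000; try (E,hash)→10060, (B,hash)→65060, (E,merge)→74340, (D,hash)→80310, (E,nl_idx)→338380, (E,nl)→603380 …(+6); best=10060 via (E,hash)
  {ABCD}: card=30000; try (B,hash)→13580, (A,hash)→13780, (D,hash)→15080, (B,nl_idx)→73100, (A,merge)→76380, (D,nl_idx)→88680 …(+5); best=13580 via (B,hash)
  {ABCDE}: card=1800000; try (E,hash)→45260, (A,hash)→315460, (B,hash)→375260, (D,hash)→466760, (E,merge)→494540, (E,nl_idx)→2023580 …(+9); best=45260 via (E,hash)

cost=45260; order=A,C,D,B,E; methods=nl_idx,hash,hash,hash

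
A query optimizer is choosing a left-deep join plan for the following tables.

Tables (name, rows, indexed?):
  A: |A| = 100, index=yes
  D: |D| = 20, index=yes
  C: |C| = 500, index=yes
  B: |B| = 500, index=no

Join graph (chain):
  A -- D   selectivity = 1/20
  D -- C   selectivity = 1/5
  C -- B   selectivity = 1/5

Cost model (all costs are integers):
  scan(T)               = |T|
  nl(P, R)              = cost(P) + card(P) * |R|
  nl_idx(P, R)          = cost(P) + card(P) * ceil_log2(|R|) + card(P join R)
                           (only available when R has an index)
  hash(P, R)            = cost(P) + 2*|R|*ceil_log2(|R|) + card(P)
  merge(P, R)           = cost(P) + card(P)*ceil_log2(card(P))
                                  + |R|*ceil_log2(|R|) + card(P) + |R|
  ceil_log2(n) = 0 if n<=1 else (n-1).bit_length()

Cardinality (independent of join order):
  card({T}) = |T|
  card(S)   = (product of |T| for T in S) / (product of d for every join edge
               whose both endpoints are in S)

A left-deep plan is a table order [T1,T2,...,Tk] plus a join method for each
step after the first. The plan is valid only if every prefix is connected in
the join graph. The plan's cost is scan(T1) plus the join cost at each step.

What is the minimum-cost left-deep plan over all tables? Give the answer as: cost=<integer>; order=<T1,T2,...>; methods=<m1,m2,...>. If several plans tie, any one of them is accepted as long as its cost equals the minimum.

Selinger DP (subsets sized 1..n):
  {A}: scan cost=100, card=100
  {D}: scan cost=20, card=20
  {C}: scan cost=500, card=500
  {B}: scan cost=500, card=500
  {AD}: card=100; try (A,nl_idx)→260, (D,hash)→400, (D,nl_idx)→700, (A,merge)→940, (D,merge)→1020, (A,hash)→1440 …(+2); best=260 via (A,nl_idx)
  {CD}: card=2000; try (D,hash)→1200, (C,nl_idx)→2200, (D,nl_idx)→5000, (C,merge)→5140, (D,merge)→5620, (C,hash)→9040 …(+2); best=1200 via (D,hash)
  {BC}: card=50000; try (C,hash)→10000, (B,hash)→10000, (C,merge)→10500, (B,merge)→10500, (C,nl_idx)→55000, (C,nl)→250500 …(+1); best=10000 via (C,hash)
  {ACD}: card=10000; try (A,hash)→4600, (C,merge)→6060, (C,hash)→9360, (C,nl_idx)→11160, (A,nl_idx)→25200, (A,merge)→26000 …(+2); best=4600 via (A,hash)
  {BCD}: card=200000; try (B,hash)→12200, (B,merge)→30200, (D,hash)→60200, (D,nl_idx)→460000, (D,merge)→860120, (B,nl)→1001200 …(+1); best=12200 via (B,hash)
  {ABCD}: card=1000000; try (B,hash)→23600, (B,merge)→159600, (A,hash)→213600, (A,nl_idx)→2412200, (A,merge)→3813000, (B,nl)→5004600 …(+1); best=23600 via (B,hash)

cost=23600; order=C,D,A,B; methods=hash,hash,hash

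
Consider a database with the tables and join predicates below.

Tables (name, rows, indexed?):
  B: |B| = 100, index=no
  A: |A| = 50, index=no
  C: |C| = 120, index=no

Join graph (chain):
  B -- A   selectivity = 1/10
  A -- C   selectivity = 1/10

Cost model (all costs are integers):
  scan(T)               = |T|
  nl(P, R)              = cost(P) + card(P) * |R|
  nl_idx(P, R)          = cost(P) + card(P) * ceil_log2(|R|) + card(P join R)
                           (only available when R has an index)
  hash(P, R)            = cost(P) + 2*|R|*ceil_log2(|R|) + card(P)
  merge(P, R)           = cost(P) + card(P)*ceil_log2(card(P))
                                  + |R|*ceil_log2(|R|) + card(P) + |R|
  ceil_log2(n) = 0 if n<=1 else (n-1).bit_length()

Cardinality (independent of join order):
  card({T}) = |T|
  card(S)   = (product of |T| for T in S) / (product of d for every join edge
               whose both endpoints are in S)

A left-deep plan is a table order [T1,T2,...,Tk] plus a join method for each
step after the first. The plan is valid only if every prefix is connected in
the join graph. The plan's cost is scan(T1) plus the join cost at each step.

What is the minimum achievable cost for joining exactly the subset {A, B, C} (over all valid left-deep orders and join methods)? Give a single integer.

2840

Selinger DP over subsets of {A,B,C}:
  {B}: scan cost=100, card=100
  {A}: scan cost=50, card=50
  {C}: scan cost=120, card=120
  {AB}: card=500; try (A,hash)→800, (B,merge)→1200, (A,merge)→1250, (B,hash)→1500, (B,nl)→5050, (A,nl)→5100; best=800 via (A,hash)
  {AC}: card=600; try (A,hash)→840, (C,merge)→1360, (A,merge)→1430, (C,hash)→1780, (C,nl)→6050, (A,nl)→6120; best=840 via (A,hash)
  {ABC}: card=6000; try (B,hash)→2840, (C,hash)→2980, (C,merge)→6760, (B,merge)→8240, (C,nl)→60800, (B,nl)→60840; best=2840 via (B,hash)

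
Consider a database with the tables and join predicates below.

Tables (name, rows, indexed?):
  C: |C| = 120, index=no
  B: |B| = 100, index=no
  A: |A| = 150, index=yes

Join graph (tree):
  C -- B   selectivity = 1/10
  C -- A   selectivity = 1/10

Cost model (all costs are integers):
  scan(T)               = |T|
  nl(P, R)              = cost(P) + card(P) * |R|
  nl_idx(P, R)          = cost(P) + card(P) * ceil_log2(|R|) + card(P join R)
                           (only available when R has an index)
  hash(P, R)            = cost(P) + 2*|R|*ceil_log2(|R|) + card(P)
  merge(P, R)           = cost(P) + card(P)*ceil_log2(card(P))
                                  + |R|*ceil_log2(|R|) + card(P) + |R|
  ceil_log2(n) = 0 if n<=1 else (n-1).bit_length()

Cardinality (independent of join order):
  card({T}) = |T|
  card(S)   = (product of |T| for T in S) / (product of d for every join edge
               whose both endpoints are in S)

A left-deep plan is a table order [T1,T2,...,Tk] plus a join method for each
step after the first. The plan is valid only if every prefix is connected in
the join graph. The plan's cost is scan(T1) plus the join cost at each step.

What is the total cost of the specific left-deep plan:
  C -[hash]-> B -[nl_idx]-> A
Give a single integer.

step 1: scan C: cost=120, card=120
step 2: join B via hash
    card(P join B) = 120*100/(10) = 1200
    cost = 120 + 2*100*7 + 120 = 1640
step 3: join A via nl_idx
    card(P join A) = 1200*150/(10) = 18000
    cost = 1640 + 1200*8 + 18000 = 29240

29240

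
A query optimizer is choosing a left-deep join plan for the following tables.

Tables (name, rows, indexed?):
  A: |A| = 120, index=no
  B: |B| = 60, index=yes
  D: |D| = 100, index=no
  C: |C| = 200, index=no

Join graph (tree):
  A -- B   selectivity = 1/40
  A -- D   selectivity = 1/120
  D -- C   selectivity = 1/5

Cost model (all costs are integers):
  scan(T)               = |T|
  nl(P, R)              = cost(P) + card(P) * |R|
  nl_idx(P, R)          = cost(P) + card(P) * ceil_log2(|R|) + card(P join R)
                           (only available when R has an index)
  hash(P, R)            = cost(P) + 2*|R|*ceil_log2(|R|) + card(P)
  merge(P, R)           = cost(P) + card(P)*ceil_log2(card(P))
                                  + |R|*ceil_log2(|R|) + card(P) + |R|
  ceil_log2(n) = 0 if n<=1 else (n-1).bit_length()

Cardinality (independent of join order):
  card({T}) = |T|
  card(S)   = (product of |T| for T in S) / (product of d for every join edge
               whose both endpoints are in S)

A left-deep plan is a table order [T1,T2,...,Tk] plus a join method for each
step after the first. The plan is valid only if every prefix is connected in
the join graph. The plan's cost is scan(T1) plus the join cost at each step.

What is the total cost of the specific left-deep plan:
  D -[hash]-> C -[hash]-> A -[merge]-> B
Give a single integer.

step 1: scan D: cost=100, card=100
step 2: join C via hash
    card(P join C) = 100*200/(5) = 4000
    cost = 100 + 2*200*8 + 100 = 3400
step 3: join A via hash
    card(P join A) = 4000*120/(120) = 4000
    cost = 3400 + 2*120*7 + 4000 = 9080
step 4: join B via merge
    card(P join B) = 4000*60/(40) = 6000
    cost = 9080 + 4000*12 + 60*6 + 4000 + 60 = 61500

61500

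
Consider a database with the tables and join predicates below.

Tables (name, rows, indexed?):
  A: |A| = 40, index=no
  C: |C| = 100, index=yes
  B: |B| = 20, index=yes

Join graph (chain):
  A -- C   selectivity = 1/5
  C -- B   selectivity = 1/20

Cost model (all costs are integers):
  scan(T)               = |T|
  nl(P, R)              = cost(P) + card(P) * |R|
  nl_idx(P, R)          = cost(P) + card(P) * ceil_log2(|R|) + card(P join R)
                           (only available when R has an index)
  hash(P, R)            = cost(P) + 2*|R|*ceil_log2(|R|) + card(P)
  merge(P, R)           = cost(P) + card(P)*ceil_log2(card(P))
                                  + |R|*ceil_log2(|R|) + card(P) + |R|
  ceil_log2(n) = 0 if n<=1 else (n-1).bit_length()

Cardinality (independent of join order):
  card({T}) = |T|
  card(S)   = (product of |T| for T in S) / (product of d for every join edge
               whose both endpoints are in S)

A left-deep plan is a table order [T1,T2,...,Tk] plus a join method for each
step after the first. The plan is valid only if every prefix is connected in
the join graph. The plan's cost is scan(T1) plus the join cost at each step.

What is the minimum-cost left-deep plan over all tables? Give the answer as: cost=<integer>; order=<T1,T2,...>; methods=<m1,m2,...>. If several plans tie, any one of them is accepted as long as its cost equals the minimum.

cost=840; order=B,C,A; methods=nl_idx,hash

Selinger DP (subsets sized 1..n):
  {A}: scan cost=40, card=40
  {C}: scan cost=100, card=100
  {B}: scan cost=20, card=20
  {AC}: card=800; try (A,hash)→680, (C,merge)→1120, (C,nl_idx)→1120, (A,merge)→1180, (C,hash)→1480, (C,nl)→4040 …(+1); best=680 via (A,hash)
  {BC}: card=100; try (C,nl_idx)→260, (B,hash)→400, (B,nl_idx)→700, (C,merge)→940, (B,merge)→1020, (C,hash)→1440 …(+2); best=260 via (C,nl_idx)
  {ABC}: card=800; try (A,hash)→840, (A,merge)→1340, (B,hash)→1680, (A,nl)→4260, (B,nl_idx)→5480, (B,merge)→9600 …(+1); best=840 via (A,hash)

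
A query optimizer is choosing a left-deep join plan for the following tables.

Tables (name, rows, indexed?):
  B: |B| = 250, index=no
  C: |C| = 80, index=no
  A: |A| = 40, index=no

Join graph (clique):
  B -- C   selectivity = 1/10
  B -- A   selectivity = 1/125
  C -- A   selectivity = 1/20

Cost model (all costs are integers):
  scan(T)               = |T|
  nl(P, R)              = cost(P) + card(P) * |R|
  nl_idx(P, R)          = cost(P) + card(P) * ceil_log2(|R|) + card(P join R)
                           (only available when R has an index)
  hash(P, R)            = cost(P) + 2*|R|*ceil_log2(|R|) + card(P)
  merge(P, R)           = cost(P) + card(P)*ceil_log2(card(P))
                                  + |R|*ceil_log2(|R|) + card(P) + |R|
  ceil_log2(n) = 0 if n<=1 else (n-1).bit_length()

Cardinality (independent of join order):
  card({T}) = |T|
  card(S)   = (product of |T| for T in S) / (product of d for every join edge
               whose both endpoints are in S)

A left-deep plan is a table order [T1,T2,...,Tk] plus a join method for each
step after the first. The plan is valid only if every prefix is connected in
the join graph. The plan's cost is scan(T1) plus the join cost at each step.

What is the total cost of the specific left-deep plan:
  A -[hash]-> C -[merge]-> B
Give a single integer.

4890

step 1: scan A: cost=40, card=40
step 2: join C via hash
    card(P join C) = 40*80/(20) = 160
    cost = 40 + 2*80*7 + 40 = 1200
step 3: join B via merge
    card(P join B) = 160*250/(10*125) = 32
    cost = 1200 + 160*8 + 250*8 + 160 + 250 = 4890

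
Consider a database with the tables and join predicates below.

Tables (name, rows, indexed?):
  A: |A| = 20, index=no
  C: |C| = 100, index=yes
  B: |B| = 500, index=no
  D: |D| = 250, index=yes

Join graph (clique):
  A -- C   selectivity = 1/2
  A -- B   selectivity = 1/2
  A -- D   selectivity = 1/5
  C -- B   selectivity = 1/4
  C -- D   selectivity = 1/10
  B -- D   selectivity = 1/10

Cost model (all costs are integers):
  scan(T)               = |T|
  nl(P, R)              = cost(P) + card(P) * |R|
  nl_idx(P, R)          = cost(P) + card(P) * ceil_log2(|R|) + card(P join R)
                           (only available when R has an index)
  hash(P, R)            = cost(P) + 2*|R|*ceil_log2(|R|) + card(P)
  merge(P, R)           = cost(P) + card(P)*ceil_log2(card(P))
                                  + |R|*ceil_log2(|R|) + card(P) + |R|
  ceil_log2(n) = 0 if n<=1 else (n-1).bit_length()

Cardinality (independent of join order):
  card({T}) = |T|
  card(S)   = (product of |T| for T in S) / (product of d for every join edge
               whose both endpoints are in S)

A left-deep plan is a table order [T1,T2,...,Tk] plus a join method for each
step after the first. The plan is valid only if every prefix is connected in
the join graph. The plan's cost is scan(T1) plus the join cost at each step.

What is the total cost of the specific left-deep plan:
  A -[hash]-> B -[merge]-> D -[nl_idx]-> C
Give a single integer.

step 1: scan A: cost=20, card=20
step 2: join B via hash
    card(P join B) = 20*500/(2) = 5000
    cost = 20 + 2*500*9 + 20 = 9040
step 3: join D via merge
    card(P join D) = 5000*250/(5*10) = 25000
    cost = 9040 + 5000*13 + 250*8 + 5000 + 250 = 81290
step 4: join C via nl_idx
    card(P join C) = 25000*100/(2*4*10) = 31250
    cost = 81290 + 25000*7 + 31250 = 287540

287540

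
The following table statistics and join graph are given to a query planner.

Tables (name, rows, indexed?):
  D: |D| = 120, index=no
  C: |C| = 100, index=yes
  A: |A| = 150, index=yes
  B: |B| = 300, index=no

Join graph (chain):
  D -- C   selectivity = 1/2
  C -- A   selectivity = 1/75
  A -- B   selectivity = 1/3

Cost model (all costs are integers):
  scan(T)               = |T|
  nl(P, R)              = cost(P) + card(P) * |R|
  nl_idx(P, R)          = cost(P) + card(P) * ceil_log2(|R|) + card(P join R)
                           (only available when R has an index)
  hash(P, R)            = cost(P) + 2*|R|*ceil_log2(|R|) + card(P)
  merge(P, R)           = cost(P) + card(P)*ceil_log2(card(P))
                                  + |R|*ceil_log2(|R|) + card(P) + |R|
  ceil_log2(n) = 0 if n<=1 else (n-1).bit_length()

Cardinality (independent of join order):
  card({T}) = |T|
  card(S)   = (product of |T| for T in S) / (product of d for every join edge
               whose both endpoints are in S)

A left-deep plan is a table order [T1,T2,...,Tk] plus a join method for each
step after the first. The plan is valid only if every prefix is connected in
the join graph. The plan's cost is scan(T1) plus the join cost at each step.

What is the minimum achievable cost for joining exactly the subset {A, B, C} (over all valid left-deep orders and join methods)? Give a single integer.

Selinger DP over subsets of {A,B,C}:
  {C}: scan cost=100, card=100
  {A}: scan cost=150, card=150
  {B}: scan cost=300, card=300
  {AC}: card=200; try (A,nl_idx)→1100, (C,nl_idx)→1400, (C,hash)→1700, (A,merge)→2250, (C,merge)→2300, (A,hash)→2600 …(+2); best=1100 via (A,nl_idx)
  {AB}: card=15000; try (A,hash)→3000, (B,merge)→4500, (A,merge)→4650, (B,hash)→5700, (A,nl_idx)→17700, (B,nl)→45150 …(+1); best=3000 via (A,hash)
  {ABC}: card=20000; try (B,merge)→5900, (B,hash)→6700, (C,hash)→19400, (B,nl)→61100, (C,nl_idx)→128000, (C,merge)→228800 …(+1); best=5900 via (B,merge)

5900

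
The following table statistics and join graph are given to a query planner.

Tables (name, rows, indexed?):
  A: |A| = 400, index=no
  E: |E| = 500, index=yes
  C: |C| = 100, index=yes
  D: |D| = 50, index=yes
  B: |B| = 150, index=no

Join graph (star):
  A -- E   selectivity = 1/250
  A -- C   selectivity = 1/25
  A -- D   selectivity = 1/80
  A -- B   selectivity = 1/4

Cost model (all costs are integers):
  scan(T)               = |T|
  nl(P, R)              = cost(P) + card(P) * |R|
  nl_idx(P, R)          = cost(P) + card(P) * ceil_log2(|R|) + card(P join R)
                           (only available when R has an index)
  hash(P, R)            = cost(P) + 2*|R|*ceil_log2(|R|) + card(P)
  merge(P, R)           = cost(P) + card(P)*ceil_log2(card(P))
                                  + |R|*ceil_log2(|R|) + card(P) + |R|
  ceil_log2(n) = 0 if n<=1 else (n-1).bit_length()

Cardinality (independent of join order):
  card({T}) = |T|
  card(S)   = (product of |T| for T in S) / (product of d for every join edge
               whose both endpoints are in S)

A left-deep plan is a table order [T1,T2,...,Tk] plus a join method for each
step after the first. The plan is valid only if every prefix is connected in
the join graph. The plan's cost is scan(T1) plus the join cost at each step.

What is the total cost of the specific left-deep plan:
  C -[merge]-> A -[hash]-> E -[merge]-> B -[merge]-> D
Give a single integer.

step 1: scan C: cost=100, card=100
step 2: join A via merge
    card(P join A) = 100*400/(25) = 1600
    cost = 100 + 100*7 + 400*9 + 100 + 400 = 4900
step 3: join E via hash
    card(P join E) = 1600*500/(250) = 3200
    cost = 4900 + 2*500*9 + 1600 = 15500
step 4: join B via merge
    card(P join B) = 3200*150/(4) = 120000
    cost = 15500 + 3200*12 + 150*8 + 3200 + 150 = 58450
step 5: join D via merge
    card(P join D) = 120000*50/(80) = 75000
    cost = 58450 + 120000*17 + 50*6 + 120000 + 50 = 2218800

2218800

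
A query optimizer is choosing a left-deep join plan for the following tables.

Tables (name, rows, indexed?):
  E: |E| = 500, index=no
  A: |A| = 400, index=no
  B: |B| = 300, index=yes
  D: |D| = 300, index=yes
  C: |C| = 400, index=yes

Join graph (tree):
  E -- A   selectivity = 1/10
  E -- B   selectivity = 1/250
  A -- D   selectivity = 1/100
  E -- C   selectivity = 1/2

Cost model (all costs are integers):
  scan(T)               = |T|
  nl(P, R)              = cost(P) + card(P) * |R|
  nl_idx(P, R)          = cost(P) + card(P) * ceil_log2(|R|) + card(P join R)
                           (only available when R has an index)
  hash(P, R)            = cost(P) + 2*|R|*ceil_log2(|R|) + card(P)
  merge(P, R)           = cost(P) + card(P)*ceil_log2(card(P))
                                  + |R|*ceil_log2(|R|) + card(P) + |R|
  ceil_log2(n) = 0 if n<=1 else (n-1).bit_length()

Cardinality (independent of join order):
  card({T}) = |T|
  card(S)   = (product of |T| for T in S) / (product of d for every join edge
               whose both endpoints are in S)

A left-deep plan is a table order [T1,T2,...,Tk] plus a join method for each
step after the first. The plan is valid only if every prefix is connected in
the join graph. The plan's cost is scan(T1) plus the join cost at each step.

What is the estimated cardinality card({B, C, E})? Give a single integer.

Tables in S: B(300), C(400), E(500)
Edges inside S: E-B(d=250), E-C(d=2)
numerator = 300 * 400 * 500 = 60000000
denominator = 250 * 2 = 500
card(S) = 60000000 / 500 = 120000

120000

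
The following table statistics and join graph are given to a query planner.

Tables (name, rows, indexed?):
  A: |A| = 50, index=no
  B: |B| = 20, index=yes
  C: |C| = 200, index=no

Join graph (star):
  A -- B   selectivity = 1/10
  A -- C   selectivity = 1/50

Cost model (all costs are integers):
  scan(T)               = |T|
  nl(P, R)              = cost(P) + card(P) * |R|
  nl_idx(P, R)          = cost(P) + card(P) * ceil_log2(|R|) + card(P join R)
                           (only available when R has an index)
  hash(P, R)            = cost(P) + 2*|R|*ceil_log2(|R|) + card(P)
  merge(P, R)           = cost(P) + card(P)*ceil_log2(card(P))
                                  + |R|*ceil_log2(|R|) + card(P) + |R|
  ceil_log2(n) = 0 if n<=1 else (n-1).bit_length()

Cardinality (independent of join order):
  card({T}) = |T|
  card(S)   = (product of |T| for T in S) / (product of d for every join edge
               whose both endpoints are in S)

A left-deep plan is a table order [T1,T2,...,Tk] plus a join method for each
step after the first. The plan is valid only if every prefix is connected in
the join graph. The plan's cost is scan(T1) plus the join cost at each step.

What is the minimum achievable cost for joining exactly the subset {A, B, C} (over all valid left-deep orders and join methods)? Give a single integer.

1400

Selinger DP over subsets of {A,B,C}:
  {A}: scan cost=50, card=50
  {B}: scan cost=20, card=20
  {C}: scan cost=200, card=200
  {AB}: card=100; try (B,hash)→300, (B,nl_idx)→400, (A,merge)→490, (B,merge)→520, (A,hash)→640, (A,nl)→1020 …(+1); best=300 via (B,hash)
  {AC}: card=200; try (A,hash)→1000, (C,merge)→2200, (A,merge)→2350, (C,hash)→3300, (C,nl)→10050, (A,nl)→10200; best=1000 via (A,hash)
  {ABC}: card=400; try (B,hash)→1400, (B,nl_idx)→2400, (C,merge)→2900, (B,merge)→2920, (C,hash)→3600, (B,nl)→5000 …(+1); best=1400 via (B,hash)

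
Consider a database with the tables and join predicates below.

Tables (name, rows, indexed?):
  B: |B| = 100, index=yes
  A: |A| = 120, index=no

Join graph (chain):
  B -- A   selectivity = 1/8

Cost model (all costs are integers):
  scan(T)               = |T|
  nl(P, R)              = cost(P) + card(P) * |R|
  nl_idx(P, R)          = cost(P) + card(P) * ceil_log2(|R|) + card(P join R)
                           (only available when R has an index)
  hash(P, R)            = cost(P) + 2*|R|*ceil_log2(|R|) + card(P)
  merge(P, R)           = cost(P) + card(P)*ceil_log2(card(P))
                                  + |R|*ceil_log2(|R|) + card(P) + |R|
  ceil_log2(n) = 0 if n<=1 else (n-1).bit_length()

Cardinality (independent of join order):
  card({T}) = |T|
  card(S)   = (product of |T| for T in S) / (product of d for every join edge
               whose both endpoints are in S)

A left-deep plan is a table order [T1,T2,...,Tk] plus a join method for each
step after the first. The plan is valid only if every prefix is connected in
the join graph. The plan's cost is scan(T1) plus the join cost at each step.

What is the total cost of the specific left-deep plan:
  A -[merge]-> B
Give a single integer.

1880

step 1: scan A: cost=120, card=120
step 2: join B via merge
    card(P join B) = 120*100/(8) = 1500
    cost = 120 + 120*7 + 100*7 + 120 + 100 = 1880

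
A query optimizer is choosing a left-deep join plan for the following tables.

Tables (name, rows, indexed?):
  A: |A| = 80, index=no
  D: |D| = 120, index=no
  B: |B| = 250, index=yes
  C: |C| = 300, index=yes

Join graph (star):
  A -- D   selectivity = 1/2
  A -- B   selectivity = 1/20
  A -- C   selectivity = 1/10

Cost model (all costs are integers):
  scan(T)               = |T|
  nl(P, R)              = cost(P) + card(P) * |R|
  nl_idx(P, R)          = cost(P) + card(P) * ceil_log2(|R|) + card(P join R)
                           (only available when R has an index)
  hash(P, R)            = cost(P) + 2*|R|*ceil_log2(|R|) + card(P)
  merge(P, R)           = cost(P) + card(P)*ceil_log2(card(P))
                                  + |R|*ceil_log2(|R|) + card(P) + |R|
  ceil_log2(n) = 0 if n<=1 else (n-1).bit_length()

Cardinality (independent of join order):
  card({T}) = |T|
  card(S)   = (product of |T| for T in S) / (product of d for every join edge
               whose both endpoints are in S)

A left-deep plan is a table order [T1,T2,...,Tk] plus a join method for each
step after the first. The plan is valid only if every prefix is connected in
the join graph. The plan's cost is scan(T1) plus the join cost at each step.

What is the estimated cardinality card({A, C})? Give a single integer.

Tables in S: A(80), C(300)
Edges inside S: A-C(d=10)
numerator = 80 * 300 = 24000
denominator = 10 = 10
card(S) = 24000 / 10 = 2400

2400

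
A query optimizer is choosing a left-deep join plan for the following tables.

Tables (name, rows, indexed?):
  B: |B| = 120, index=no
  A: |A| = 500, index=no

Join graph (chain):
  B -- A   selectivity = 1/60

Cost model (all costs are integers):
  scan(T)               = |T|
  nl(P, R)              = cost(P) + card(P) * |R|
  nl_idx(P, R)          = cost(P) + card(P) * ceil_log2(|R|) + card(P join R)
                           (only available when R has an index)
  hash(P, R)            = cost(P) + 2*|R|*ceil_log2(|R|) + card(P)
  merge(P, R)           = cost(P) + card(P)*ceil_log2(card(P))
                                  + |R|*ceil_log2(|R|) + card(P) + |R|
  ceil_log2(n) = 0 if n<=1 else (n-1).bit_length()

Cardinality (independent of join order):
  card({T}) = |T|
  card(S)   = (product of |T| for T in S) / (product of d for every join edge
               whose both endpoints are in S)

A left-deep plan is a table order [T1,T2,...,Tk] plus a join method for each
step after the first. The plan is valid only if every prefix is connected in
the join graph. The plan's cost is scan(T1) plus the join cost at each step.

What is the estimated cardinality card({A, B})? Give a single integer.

Tables in S: A(500), B(120)
Edges inside S: B-A(d=60)
numerator = 500 * 120 = 60000
denominator = 60 = 60
card(S) = 60000 / 60 = 1000

1000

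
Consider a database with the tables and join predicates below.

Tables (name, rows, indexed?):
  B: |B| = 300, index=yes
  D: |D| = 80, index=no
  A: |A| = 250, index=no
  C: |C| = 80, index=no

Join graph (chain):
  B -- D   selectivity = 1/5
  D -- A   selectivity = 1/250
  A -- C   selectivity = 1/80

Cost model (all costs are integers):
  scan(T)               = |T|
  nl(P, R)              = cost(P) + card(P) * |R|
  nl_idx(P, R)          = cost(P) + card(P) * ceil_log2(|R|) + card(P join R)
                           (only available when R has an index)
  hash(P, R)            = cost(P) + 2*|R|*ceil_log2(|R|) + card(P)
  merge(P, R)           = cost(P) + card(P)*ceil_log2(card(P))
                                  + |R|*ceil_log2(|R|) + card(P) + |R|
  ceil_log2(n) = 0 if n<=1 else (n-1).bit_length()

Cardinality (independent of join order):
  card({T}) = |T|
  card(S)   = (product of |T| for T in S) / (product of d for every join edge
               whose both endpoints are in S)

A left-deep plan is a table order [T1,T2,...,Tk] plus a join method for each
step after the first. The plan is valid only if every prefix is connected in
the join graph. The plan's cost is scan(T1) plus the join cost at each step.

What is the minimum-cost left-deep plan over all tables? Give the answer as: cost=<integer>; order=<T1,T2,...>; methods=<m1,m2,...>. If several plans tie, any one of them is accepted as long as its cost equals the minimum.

cost=6460; order=A,D,C,B; methods=hash,hash,merge

Selinger DP (subsets sized 1..n):
  {B}: scan cost=300, card=300
  {D}: scan cost=80, card=80
  {A}: scan cost=250, card=250
  {C}: scan cost=80, card=80
  {BD}: card=4800; try (D,hash)→1720, (B,merge)→3720, (D,merge)→3940, (B,hash)→5560, (B,nl_idx)→5600, (B,nl)→24080 …(+1); best=1720 via (D,hash)
  {AD}: card=80; try (D,hash)→1620, (A,merge)→2970, (D,merge)→3140, (A,hash)→4160, (A,nl)→20080, (D,nl)→20250; best=1620 via (D,hash)
  {AC}: card=250; try (C,hash)→1620, (A,merge)→2970, (C,merge)→3140, (A,hash)→4160, (A,nl)→20080, (C,nl)→20250; best=1620 via (C,hash)
  {ABD}: card=4800; try (B,merge)→5260, (B,hash)→7100, (B,nl_idx)→7140, (A,hash)→10520, (B,nl)→25620, (A,merge)→71170 …(+1); best=5260 via (B,merge)
  {ACD}: card=80; try (C,hash)→2820, (C,merge)→2900, (D,hash)→2990, (D,merge)→4510, (C,nl)→8020, (D,nl)→21620; best=2820 via (C,hash)
  {ABCD}: card=4800; try (B,merge)→6460, (B,hash)→8300, (B,nl_idx)→8340, (C,hash)→11180, (B,nl)→26820, (C,merge)→73100 …(+1); best=6460 via (B,merge)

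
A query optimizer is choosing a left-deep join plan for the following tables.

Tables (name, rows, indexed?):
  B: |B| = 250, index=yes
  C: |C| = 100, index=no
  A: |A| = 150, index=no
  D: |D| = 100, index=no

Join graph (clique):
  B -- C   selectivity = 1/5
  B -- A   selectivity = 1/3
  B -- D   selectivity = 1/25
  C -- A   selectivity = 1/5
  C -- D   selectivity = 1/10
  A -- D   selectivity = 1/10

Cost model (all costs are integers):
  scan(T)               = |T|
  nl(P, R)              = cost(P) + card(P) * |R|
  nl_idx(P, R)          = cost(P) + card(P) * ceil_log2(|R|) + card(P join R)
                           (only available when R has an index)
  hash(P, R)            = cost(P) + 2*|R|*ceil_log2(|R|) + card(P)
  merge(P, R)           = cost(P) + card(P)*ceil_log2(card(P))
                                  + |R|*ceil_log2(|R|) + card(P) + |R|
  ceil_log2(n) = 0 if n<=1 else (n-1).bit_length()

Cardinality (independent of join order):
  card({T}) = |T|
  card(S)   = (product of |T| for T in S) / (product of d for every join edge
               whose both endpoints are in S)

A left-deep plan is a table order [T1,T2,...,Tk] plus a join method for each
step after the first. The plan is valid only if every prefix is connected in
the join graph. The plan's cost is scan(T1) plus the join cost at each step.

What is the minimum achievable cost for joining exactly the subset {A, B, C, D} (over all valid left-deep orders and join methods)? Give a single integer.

8700

Selinger DP over subsets of {A,B,C,D}:
  {B}: scan cost=250, card=250
  {C}: scan cost=100, card=100
  {A}: scan cost=150, card=150
  {D}: scan cost=100, card=100
  {BC}: card=5000; try (C,hash)→1900, (B,merge)→3150, (C,merge)→3300, (B,hash)→4200, (B,nl_idx)→5900, (B,nl)→25100 …(+1); best=1900 via (C,hash)
  {AB}: card=12500; try (A,hash)→2900, (B,merge)→3750, (A,merge)→3850, (B,hash)→4300, (B,nl_idx)→13850, (B,nl)→37650 …(+1); best=2900 via (A,hash)
  {BD}: card=1000; try (D,hash)→1900, (B,nl_idx)→1900, (B,merge)→3150, (D,merge)→3300, (B,hash)→4200, (B,nl)→25100 …(+1); best=1900 via (D,hash)
  {AC}: card=3000; try (C,hash)→1700, (A,merge)→2250, (C,merge)→2300, (A,hash)→2600, (A,nl)→15100, (C,nl)→15150; best=1700 via (C,hash)
  {CD}: card=1000; try (D,hash)→1600, (C,hash)→1600, (D,merge)→1700, (C,merge)→1700, (D,nl)→10100, (C,nl)→10100; best=1600 via (D,hash)
  {AD}: card=1500; try (D,hash)→1700, (A,merge)→2250, (D,merge)→2300, (A,hash)→2600, (A,nl)→15100, (D,nl)→15150; best=1700 via (D,hash)
  {ABC}: card=50000; try (B,hash)→8700, (A,hash)→9300, (C,hash)→16800, (B,merge)→42950, (A,merge)→73250, (B,nl_idx)→75700 …(+4); best=8700 via (B,hash)
  {BCD}: card=2000; try (C,hash)→4300, (B,hash)→6600, (D,hash)→8300, (B,nl_idx)→11600, (C,merge)→13700, (B,merge)→14850 …(+4); best=4300 via (C,hash)
  {ABD}: card=5000; try (A,hash)→5300, (B,hash)→7200, (A,merge)→14250, (D,hash)→16800, (B,nl_idx)→18700, (B,merge)→21950 …(+4); best=5300 via (A,hash)
  {ACD}: card=3000; try (C,hash)→4600, (A,hash)→5000, (D,hash)→6100, (A,merge)→13950, (C,merge)→20500, (D,merge)→41500 …(+3); best=4600 via (C,hash)
  {ABCD}: card=2000; try (A,hash)→8700, (B,hash)→11600, (C,hash)→11700, (A,merge)→29650, (B,nl_idx)→30600, (B,merge)→45850 …(+7); best=8700 via (A,hash)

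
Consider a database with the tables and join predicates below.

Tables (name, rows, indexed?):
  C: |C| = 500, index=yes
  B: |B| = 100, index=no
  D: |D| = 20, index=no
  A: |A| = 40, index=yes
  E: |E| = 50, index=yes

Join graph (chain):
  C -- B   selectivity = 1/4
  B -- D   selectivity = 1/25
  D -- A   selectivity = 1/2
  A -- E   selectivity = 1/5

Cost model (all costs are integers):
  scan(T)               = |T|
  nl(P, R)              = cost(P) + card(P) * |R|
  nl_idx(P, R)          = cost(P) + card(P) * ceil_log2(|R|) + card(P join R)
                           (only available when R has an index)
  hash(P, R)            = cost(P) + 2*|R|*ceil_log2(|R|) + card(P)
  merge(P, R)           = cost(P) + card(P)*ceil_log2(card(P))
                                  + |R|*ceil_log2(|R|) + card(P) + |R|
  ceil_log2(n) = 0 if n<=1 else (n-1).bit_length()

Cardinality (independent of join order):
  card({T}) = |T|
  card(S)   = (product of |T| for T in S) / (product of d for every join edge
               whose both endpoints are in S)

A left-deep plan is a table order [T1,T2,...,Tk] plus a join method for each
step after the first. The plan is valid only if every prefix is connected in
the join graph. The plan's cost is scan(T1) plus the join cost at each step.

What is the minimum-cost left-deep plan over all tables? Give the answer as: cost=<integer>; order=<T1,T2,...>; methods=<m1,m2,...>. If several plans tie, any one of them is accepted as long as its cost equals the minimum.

cost=28160; order=B,D,A,E,C; methods=hash,hash,hash,hash

Selinger DP (subsets sized 1..n):
  {C}: scan cost=500, card=500
  {B}: scan cost=100, card=100
  {D}: scan cost=20, card=20
  {A}: scan cost=40, card=40
  {E}: scan cost=50, card=50
  {BC}: card=12500; try (B,hash)→2400, (C,merge)→5900, (B,merge)→6300, (C,hash)→9200, (C,nl_idx)→13500, (C,nl)→50100 …(+1); best=2400 via (B,hash)
  {BD}: card=80; try (D,hash)→400, (B,merge)→940, (D,merge)→1020, (B,hash)→1440, (B,nl)→2020, (D,nl)→2100; best=400 via (D,hash)
  {AD}: card=400; try (D,hash)→280, (A,merge)→420, (D,merge)→440, (A,hash)→520, (A,nl_idx)→540, (A,nl)→820 …(+1); best=280 via (D,hash)
  {AE}: card=400; try (A,hash)→580, (E,merge)→670, (E,hash)→680, (E,nl_idx)→680, (A,merge)→680, (A,nl_idx)→750 …(+2); best=580 via (A,hash)
  {BCD}: card=10000; try (C,merge)→6040, (C,hash)→9480, (C,nl_idx)→11120, (D,hash)→15100, (C,nl)→40400, (D,merge)→190020 …(+1); best=6040 via (C,merge)
  {ABD}: card=1600; try (A,hash)→960, (A,merge)→1320, (B,hash)→2080, (A,nl_idx)→2480, (A,nl)→3600, (B,merge)→5080 …(+1); best=960 via (A,hash)
  {ADE}: card=4000; try (D,hash)→1180, (E,hash)→1280, (E,merge)→4630, (D,merge)→4700, (E,nl_idx)→6680, (D,nl)→8580 …(+1); best=1180 via (D,hash)
  {ABCD}: card=200000; try (C,hash)→11560, (A,hash)→16520, (C,merge)→25160, (A,merge)→156320, (C,nl_idx)→215360, (A,nl_idx)→266040 …(+2); best=11560 via (C,hash)
  {ABDE}: card=16000; try (E,hash)→3160, (B,hash)→6580, (E,merge)→20510, (E,nl_idx)→26560, (B,merge)→53980, (E,nl)→80960 …(+1); best=3160 via (E,hash)
  {ABCDE}: card=2000000; try (C,hash)→28160, (E,hash)→212160, (C,merge)→248160, (C,nl_idx)→2147160, (E,nl_idx)→3211560, (E,merge)→3811910 …(+2); best=28160 via (C,hash)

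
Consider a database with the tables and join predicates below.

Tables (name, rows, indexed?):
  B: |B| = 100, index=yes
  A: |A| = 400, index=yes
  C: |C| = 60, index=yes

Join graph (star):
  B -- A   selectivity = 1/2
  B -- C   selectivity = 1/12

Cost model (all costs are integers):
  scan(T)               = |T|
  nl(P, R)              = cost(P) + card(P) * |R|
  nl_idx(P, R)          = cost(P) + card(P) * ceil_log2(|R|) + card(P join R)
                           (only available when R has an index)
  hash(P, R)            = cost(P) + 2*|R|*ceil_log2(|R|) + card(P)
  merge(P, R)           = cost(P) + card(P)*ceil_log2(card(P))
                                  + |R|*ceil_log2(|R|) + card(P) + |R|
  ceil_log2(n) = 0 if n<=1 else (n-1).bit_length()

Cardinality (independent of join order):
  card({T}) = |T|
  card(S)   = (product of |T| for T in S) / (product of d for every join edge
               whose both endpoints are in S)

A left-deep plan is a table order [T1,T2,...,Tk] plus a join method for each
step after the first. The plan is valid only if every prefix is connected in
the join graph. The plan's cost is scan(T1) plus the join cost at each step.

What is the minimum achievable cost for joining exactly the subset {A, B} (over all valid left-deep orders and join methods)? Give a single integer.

Selinger DP over subsets of {A,B}:
  {B}: scan cost=100, card=100
  {A}: scan cost=400, card=400
  {AB}: card=20000; try (B,hash)→2200, (A,merge)→4900, (B,merge)→5200, (A,hash)→7400, (A,nl_idx)→21000, (B,nl_idx)→23200 …(+2); best=2200 via (B,hash)

2200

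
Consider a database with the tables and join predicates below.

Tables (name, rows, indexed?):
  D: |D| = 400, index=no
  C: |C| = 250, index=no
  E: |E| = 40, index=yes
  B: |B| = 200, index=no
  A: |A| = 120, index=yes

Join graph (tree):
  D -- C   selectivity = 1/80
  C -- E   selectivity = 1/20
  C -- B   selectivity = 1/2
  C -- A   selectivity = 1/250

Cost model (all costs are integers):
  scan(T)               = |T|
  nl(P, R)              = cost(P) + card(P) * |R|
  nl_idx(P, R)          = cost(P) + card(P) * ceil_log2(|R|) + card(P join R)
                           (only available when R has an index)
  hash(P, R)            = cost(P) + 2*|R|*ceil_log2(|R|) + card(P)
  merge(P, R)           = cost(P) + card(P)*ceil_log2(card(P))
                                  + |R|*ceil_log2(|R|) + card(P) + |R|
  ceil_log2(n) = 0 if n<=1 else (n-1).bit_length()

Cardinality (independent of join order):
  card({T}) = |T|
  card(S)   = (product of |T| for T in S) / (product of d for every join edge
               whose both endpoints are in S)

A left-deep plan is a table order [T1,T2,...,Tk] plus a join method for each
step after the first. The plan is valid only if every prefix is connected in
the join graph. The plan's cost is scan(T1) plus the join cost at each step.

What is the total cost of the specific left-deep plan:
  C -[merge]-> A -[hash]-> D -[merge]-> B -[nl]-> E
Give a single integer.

step 1: scan C: cost=250, card=250
step 2: join A via merge
    card(P join A) = 250*120/(250) = 120
    cost = 250 + 250*8 + 120*7 + 250 + 120 = 3460
step 3: join D via hash
    card(P join D) = 120*400/(80) = 600
    cost = 3460 + 2*400*9 + 120 = 10780
step 4: join B via merge
    card(P join B) = 600*200/(2) = 60000
    cost = 10780 + 600*10 + 200*8 + 600 + 200 = 19180
step 5: join E via nl
    card(P join E) = 60000*40/(20) = 120000
    cost = 19180 + 60000*40 = 2419180

2419180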